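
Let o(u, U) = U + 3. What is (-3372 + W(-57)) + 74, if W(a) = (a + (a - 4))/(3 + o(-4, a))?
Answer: -168080/51 ≈ -3295.7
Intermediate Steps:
o(u, U) = 3 + U
W(a) = (-4 + 2*a)/(6 + a) (W(a) = (a + (a - 4))/(3 + (3 + a)) = (a + (-4 + a))/(6 + a) = (-4 + 2*a)/(6 + a))
(-3372 + W(-57)) + 74 = (-3372 + 2*(-2 - 57)/(6 - 57)) + 74 = (-3372 + 2*(-59)/(-51)) + 74 = (-3372 + 2*(-1/51)*(-59)) + 74 = (-3372 + 118/51) + 74 = -171854/51 + 74 = -168080/51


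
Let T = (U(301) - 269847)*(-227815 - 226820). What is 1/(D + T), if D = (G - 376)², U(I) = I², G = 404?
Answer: 1/81491505994 ≈ 1.2271e-11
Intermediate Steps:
D = 784 (D = (404 - 376)² = 28² = 784)
T = 81491505210 (T = (301² - 269847)*(-227815 - 226820) = (90601 - 269847)*(-454635) = -179246*(-454635) = 81491505210)
1/(D + T) = 1/(784 + 81491505210) = 1/81491505994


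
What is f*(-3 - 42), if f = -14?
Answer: 630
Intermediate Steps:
f*(-3 - 42) = -14*(-3 - 42) = -14*(-45) = 630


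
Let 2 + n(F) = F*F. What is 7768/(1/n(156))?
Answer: 189026512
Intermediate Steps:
n(F) = -2 + F² (n(F) = -2 + F*F = -2 + F²)
7768/(1/n(156)) = 7768/(1/(-2 + 156²)) = 7768/(1/(-2 + 24336)) = 7768/(1/24334) = 7768*24334 = 189026512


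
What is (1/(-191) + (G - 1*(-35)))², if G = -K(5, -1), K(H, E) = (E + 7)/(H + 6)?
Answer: 5238574884/4414201 ≈ 1186.8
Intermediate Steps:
K(H, E) = (7 + E)/(6 + H)
G = -6/11 (G = -(7 - 1)/(6 + 5) = -6/11 ≈ -0.54545)
(1/(-191) + (G - 1*(-35)))² = (1/(-191) + (-6/11 - 1*(-35)))² = (-1/191 + (-6/11 + 35))² = (-1/191 + 379/11)² = (72378/2101)² = 5238574884/4414201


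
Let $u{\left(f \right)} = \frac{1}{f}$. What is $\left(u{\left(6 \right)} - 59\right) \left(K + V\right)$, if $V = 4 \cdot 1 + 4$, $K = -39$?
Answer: $\frac{10943}{6} \approx 1823.8$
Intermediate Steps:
$V = 8$ ($V = 4 + 4 = 8$)
$\left(u{\left(6 \right)} - 59\right) \left(K + V\right) = \left(\frac{1}{6} - 59\right) \left(-39 + 8\right) = \left(\frac{1}{6} - 59\right) \left(-31\right) = \left(- \frac{353}{6}\right) \left(-31\right) = \frac{10943}{6}$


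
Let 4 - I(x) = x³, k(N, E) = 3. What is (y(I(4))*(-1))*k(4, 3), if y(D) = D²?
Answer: -10800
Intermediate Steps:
I(x) = 4 - x³
(y(I(4))*(-1))*k(4, 3) = ((4 - 1*4³)²*(-1))*3 = ((4 - 1*64)²*(-1))*3 = ((4 - 64)²*(-1))*3 = ((-60)²*(-1))*3 = (3600*(-1))*3 = -3600*3 = -10800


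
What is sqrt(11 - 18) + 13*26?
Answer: 338 + I*sqrt(7) ≈ 338.0 + 2.6458*I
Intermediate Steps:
sqrt(11 - 18) + 13*26 = sqrt(-7) + 338 = I*sqrt(7) + 338 = 338 + I*sqrt(7)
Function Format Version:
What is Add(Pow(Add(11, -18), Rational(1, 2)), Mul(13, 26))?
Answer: Add(338, Mul(I, Pow(7, Rational(1, 2)))) ≈ Add(338.00, Mul(2.6458, I))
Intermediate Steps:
Add(Pow(Add(11, -18), Rational(1, 2)), Mul(13, 26)) = Add(Pow(-7, Rational(1, 2)), 338) = Add(Mul(I, Pow(7, Rational(1, 2))), 338) = Add(338, Mul(I, Pow(7, Rational(1, 2))))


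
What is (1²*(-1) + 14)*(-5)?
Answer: -65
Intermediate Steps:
(1²*(-1) + 14)*(-5) = (1*(-1) + 14)*(-5) = (-1 + 14)*(-5) = 13*(-5) = -65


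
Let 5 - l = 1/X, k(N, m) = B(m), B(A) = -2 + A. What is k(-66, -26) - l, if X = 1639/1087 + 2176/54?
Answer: -40458648/1226909 ≈ -32.976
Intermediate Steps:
k(N, m) = -2 + m
X = 1226909/29349 (X = 1639*(1/1087) + 2176*(1/54) = 1639/1087 + 1088/27 = 1226909/29349 ≈ 41.804)
l = 6105196/1226909 (l = 5 - 1/1226909/29349 = 5 - 1*29349/1226909 = 5 - 29349/1226909 = 6105196/1226909 ≈ 4.9761)
k(-66, -26) - l = (-2 - 26) - 1*6105196/1226909 = -28 - 6105196/1226909 = -40458648/1226909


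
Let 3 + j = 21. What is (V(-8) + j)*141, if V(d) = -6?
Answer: 1692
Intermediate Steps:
j = 18 (j = -3 + 21 = 18)
(V(-8) + j)*141 = (-6 + 18)*141 = 12*141 = 1692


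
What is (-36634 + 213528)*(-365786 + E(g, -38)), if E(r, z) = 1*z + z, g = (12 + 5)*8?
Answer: -64718792628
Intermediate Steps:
g = 136 (g = 17*8 = 136)
E(r, z) = 2*z (E(r, z) = z + z = 2*z)
(-36634 + 213528)*(-365786 + E(g, -38)) = (-36634 + 213528)*(-365786 + 2*(-38)) = 176894*(-365786 - 76) = 176894*(-365862) = -64718792628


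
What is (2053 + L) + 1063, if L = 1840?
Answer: 4956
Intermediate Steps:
(2053 + L) + 1063 = (2053 + 1840) + 1063 = 3893 + 1063 = 4956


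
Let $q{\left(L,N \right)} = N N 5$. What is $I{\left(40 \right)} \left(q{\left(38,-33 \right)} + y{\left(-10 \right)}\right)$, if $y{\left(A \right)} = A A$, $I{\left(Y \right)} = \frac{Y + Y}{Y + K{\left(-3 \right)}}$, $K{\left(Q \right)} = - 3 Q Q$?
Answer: $\frac{443600}{13} \approx 34123.0$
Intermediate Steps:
$q{\left(L,N \right)} = 5 N^{2}$ ($q{\left(L,N \right)} = N^{2} \cdot 5 = 5 N^{2}$)
$K{\left(Q \right)} = - 3 Q^{2}$
$I{\left(Y \right)} = \frac{2 Y}{-27 + Y}$ ($I{\left(Y \right)} = \frac{Y + Y}{Y - 3 \left(-3\right)^{2}} = \frac{2 Y}{Y - 27} = \frac{2 Y}{-27 + Y}$)
$y{\left(A \right)} = A^{2}$
$I{\left(40 \right)} \left(q{\left(38,-33 \right)} + y{\left(-10 \right)}\right) = 2 \cdot 40 \frac{1}{-27 + 40} \left(5 \left(-33\right)^{2} + \left(-10\right)^{2}\right) = 2 \cdot 40 \cdot \frac{1}{13} \left(5 \cdot 1089 + 100\right) = 2 \cdot 40 \cdot \frac{1}{13} \left(5445 + 100\right) = \frac{80}{13} \cdot 5545 = \frac{443600}{13}$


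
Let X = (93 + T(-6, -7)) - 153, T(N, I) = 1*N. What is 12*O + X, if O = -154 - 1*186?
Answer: -4146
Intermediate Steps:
O = -340 (O = -154 - 186 = -340)
T(N, I) = N
X = -66 (X = (93 - 6) - 153 = 87 - 153 = -66)
12*O + X = 12*(-340) - 66 = -4080 - 66 = -4146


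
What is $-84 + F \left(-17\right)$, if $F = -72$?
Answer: $1140$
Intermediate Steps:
$-84 + F \left(-17\right) = -84 - -1224 = -84 + 1224 = 1140$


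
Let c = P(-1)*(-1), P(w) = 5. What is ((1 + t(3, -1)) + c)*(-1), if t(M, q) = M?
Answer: 1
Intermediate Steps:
c = -5 (c = 5*(-1) = -5)
((1 + t(3, -1)) + c)*(-1) = ((1 + 3) - 5)*(-1) = (4 - 5)*(-1) = -1*(-1) = 1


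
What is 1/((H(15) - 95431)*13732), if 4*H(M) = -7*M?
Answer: -1/1310818957 ≈ -7.6288e-10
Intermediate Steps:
H(M) = -7*M/4 (H(M) = (-7*M)/4 = -7*M/4)
1/((H(15) - 95431)*13732) = 1/(-7/4*15 - 95431*13732) = (1/13732)/(-105/4 - 95431) = (1/13732)/(-381829/4) = -4/381829*1/13732 = -1/1310818957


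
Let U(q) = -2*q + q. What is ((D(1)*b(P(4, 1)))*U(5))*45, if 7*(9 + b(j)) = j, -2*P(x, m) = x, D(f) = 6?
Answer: 87750/7 ≈ 12536.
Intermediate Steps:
U(q) = -q
P(x, m) = -x/2
b(j) = -9 + j/7
((D(1)*b(P(4, 1)))*U(5))*45 = ((6*(-9 + (-1/2*4)/7))*(-1*5))*45 = ((6*(-9 + (1/7)*(-2)))*(-5))*45 = ((6*(-9 - 2/7))*(-5))*45 = ((6*(-65/7))*(-5))*45 = -390/7*(-5)*45 = (1950/7)*45 = 87750/7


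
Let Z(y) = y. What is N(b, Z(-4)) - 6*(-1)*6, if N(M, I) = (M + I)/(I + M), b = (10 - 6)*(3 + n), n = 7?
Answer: 37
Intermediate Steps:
b = 40 (b = (10 - 6)*(3 + 7) = 4*10 = 40)
N(M, I) = 1 (N(M, I) = (I + M)/(I + M) = 1)
N(b, Z(-4)) - 6*(-1)*6 = 1 - 6*(-1)*6 = 1 - (-6)*6 = 1 - 1*(-36) = 1 + 36 = 37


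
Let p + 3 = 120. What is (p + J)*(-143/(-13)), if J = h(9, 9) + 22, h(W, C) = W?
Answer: 1628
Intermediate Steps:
p = 117 (p = -3 + 120 = 117)
J = 31 (J = 9 + 22 = 31)
(p + J)*(-143/(-13)) = (117 + 31)*(-143/(-13)) = 148*(-143*(-1/13)) = 148*11 = 1628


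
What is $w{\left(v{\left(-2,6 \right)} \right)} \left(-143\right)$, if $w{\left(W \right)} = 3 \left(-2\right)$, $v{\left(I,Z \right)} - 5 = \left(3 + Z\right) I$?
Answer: $858$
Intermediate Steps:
$v{\left(I,Z \right)} = 5 + I \left(3 + Z\right)$ ($v{\left(I,Z \right)} = 5 + \left(3 + Z\right) I = 5 + I \left(3 + Z\right)$)
$w{\left(W \right)} = -6$
$w{\left(v{\left(-2,6 \right)} \right)} \left(-143\right) = \left(-6\right) \left(-143\right) = 858$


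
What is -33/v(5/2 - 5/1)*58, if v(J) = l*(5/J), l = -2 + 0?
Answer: -957/2 ≈ -478.50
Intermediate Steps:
l = -2
v(J) = -10/J
-33/v(5/2 - 5/1)*58 = -33/((-10/(5/2 - 5/1)))*58 = -33/((-10/(5*(1/2) - 5*1)))*58 = -33/((-10/(5/2 - 5)))*58 = -33/((-10/(-5/2)))*58 = -33/((-10*(-2/5)))*58 = -33/4*58 = -957/2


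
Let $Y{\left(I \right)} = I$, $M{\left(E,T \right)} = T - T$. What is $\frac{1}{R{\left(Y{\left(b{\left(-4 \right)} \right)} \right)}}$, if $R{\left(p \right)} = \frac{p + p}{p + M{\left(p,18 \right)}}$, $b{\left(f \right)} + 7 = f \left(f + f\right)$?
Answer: $\frac{1}{2} \approx 0.5$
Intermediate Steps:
$M{\left(E,T \right)} = 0$
$b{\left(f \right)} = -7 + 2 f^{2}$ ($b{\left(f \right)} = -7 + f \left(f + f\right) = -7 + f 2 f = -7 + 2 f^{2}$)
$R{\left(p \right)} = 2$ ($R{\left(p \right)} = \frac{p + p}{p + 0} = \frac{2 p}{p} = 2$)
$\frac{1}{R{\left(Y{\left(b{\left(-4 \right)} \right)} \right)}} = \frac{1}{2}$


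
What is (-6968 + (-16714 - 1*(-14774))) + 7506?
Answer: -1402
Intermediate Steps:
(-6968 + (-16714 - 1*(-14774))) + 7506 = (-6968 + (-16714 + 14774)) + 7506 = (-6968 - 1940) + 7506 = -8908 + 7506 = -1402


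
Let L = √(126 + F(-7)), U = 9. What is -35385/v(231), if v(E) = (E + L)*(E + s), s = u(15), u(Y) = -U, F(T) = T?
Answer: -389235/562844 + 1685*√119/562844 ≈ -0.65889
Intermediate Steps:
u(Y) = -9 (u(Y) = -1*9 = -9)
L = √119 (L = √(126 - 7) = √119 ≈ 10.909)
s = -9
v(E) = (-9 + E)*(E + √119) (v(E) = (E + √119)*(E - 9) = (E + √119)*(-9 + E) = (-9 + E)*(E + √119))
-35385/v(231) = -35385/(231² - 9*231 - 9*√119 + 231*√119) = -35385/(53361 - 2079 - 9*√119 + 231*√119) = -35385/(51282 + 222*√119)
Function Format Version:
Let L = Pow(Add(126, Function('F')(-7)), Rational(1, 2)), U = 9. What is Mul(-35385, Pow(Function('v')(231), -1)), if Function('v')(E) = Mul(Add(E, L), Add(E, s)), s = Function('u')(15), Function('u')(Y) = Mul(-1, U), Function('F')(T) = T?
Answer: Add(Rational(-389235, 562844), Mul(Rational(1685, 562844), Pow(119, Rational(1, 2)))) ≈ -0.65889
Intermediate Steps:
Function('u')(Y) = -9 (Function('u')(Y) = Mul(-1, 9) = -9)
L = Pow(119, Rational(1, 2)) (L = Pow(Add(126, -7), Rational(1, 2)) = Pow(119, Rational(1, 2)) ≈ 10.909)
s = -9
Function('v')(E) = Mul(Add(-9, E), Add(E, Pow(119, Rational(1, 2)))) (Function('v')(E) = Mul(Add(E, Pow(119, Rational(1, 2))), Add(E, -9)) = Mul(Add(E, Pow(119, Rational(1, 2))), Add(-9, E)) = Mul(Add(-9, E), Add(E, Pow(119, Rational(1, 2)))))
Mul(-35385, Pow(Function('v')(231), -1)) = Mul(-35385, Pow(Add(Pow(231, 2), Mul(-9, 231), Mul(-9, Pow(119, Rational(1, 2))), Mul(231, Pow(119, Rational(1, 2)))), -1)) = Mul(-35385, Pow(Add(53361, -2079, Mul(-9, Pow(119, Rational(1, 2))), Mul(231, Pow(119, Rational(1, 2)))), -1)) = Mul(-35385, Pow(Add(51282, Mul(222, Pow(119, Rational(1, 2)))), -1))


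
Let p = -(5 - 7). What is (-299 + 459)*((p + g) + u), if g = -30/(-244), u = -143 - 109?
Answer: -2438800/61 ≈ -39980.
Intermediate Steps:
u = -252
g = 15/122 (g = -30*(-1/244) = 15/122 ≈ 0.12295)
p = 2 (p = -1*(-2) = 2)
(-299 + 459)*((p + g) + u) = (-299 + 459)*((2 + 15/122) - 252) = 160*(259/122 - 252) = 160*(-30485/122) = -2438800/61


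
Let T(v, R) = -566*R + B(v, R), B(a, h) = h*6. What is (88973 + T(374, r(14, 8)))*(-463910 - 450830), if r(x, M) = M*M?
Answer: -48602880420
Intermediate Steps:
B(a, h) = 6*h
r(x, M) = M**2
T(v, R) = -560*R (T(v, R) = -566*R + 6*R = -560*R)
(88973 + T(374, r(14, 8)))*(-463910 - 450830) = (88973 - 560*8**2)*(-463910 - 450830) = (88973 - 560*64)*(-914740) = (88973 - 35840)*(-914740) = 53133*(-914740) = -48602880420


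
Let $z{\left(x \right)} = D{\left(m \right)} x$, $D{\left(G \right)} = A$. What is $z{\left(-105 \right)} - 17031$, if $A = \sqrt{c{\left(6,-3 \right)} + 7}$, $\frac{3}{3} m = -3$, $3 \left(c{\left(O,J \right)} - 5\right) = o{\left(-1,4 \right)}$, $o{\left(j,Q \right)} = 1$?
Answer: $-17031 - 35 \sqrt{111} \approx -17400.0$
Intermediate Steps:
$c{\left(O,J \right)} = \frac{16}{3}$ ($c{\left(O,J \right)} = 5 + \frac{1}{3} \cdot 1 = 5 + \frac{1}{3} = \frac{16}{3}$)
$m = -3$
$A = \frac{\sqrt{111}}{3}$ ($A = \sqrt{\frac{16}{3} + 7} = \sqrt{\frac{37}{3}} = \frac{\sqrt{111}}{3} \approx 3.5119$)
$D{\left(G \right)} = \frac{\sqrt{111}}{3}$
$z{\left(x \right)} = \frac{x \sqrt{111}}{3}$ ($z{\left(x \right)} = \frac{\sqrt{111}}{3} x = \frac{x \sqrt{111}}{3}$)
$z{\left(-105 \right)} - 17031 = \frac{1}{3} \left(-105\right) \sqrt{111} - 17031 = - 35 \sqrt{111} - 17031 = -17031 - 35 \sqrt{111}$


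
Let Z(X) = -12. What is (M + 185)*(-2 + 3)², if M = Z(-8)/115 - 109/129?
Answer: 2730392/14835 ≈ 184.05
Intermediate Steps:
M = -14083/14835 (M = -12/115 - 109/129 = -14083/14835 ≈ -0.94931)
(M + 185)*(-2 + 3)² = (-14083/14835 + 185)*(-2 + 3)² = (2730392/14835)*1² = (2730392/14835)*1 = 2730392/14835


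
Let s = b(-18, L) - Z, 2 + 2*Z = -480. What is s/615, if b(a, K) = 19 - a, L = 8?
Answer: 278/615 ≈ 0.45203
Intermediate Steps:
Z = -241 (Z = -1 + (1/2)*(-480) = -1 - 240 = -241)
s = 278 (s = (19 - 1*(-18)) - 1*(-241) = (19 + 18) + 241 = 37 + 241 = 278)
s/615 = 278/615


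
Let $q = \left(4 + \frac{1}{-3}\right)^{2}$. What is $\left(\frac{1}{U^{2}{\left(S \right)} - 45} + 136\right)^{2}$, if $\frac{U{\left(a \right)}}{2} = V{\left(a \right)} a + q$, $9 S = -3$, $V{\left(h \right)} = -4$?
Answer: $\frac{83305359989329}{4503886321} \approx 18496.0$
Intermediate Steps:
$S = - \frac{1}{3}$ ($S = \frac{1}{9} \left(-3\right) = - \frac{1}{3} \approx -0.33333$)
$q = \frac{121}{9}$ ($q = \left(4 - \frac{1}{3}\right)^{2} = \left(\frac{11}{3}\right)^{2} = \frac{121}{9} \approx 13.444$)
$U{\left(a \right)} = \frac{242}{9} - 8 a$ ($U{\left(a \right)} = 2 \left(- 4 a + \frac{121}{9}\right) = 2 \left(\frac{121}{9} - 4 a\right) = \frac{242}{9} - 8 a$)
$\left(\frac{1}{U^{2}{\left(S \right)} - 45} + 136\right)^{2} = \left(\frac{1}{\left(\frac{242}{9} - - \frac{8}{3}\right)^{2} - 45} + 136\right)^{2} = \left(\frac{1}{\left(\frac{242}{9} + \frac{8}{3}\right)^{2} - 45} + 136\right)^{2} = \left(\frac{1}{\left(\frac{266}{9}\right)^{2} - 45} + 136\right)^{2} = \left(\frac{1}{\frac{70756}{81} - 45} + 136\right)^{2} = \left(\frac{1}{\frac{67111}{81}} + 136\right)^{2} = \left(\frac{81}{67111} + 136\right)^{2} = \left(\frac{9127177}{67111}\right)^{2} = \frac{83305359989329}{4503886321}$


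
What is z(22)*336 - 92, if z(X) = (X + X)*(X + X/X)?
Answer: 339940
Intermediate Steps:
z(X) = 2*X*(1 + X) (z(X) = (2*X)*(X + 1) = (2*X)*(1 + X) = 2*X*(1 + X))
z(22)*336 - 92 = (2*22*(1 + 22))*336 - 92 = (2*22*23)*336 - 92 = 1012*336 - 92 = 340032 - 92 = 339940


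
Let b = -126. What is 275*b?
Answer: -34650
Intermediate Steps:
275*b = 275*(-126) = -34650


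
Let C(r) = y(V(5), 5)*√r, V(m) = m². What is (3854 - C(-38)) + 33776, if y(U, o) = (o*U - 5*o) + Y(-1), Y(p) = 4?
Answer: 37630 - 104*I*√38 ≈ 37630.0 - 641.1*I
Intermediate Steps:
y(U, o) = 4 - 5*o + U*o (y(U, o) = (o*U - 5*o) + 4 = (U*o - 5*o) + 4 = (-5*o + U*o) + 4 = 4 - 5*o + U*o)
C(r) = 104*√r (C(r) = (4 - 5*5 + 5²*5)*√r = (4 - 25 + 25*5)*√r = (4 - 25 + 125)*√r = 104*√r)
(3854 - C(-38)) + 33776 = (3854 - 104*√(-38)) + 33776 = (3854 - 104*I*√38) + 33776 = 37630 - 104*I*√38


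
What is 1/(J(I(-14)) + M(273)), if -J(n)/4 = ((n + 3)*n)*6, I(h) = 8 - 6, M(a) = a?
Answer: 1/33 ≈ 0.030303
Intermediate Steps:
I(h) = 2
J(n) = -24*n*(3 + n) (J(n) = -4*(n + 3)*n*6 = -4*(3 + n)*n*6 = -4*n*(3 + n)*6 = -24*n*(3 + n))
1/(J(I(-14)) + M(273)) = 1/(-24*2*(3 + 2) + 273) = 1/(-24*2*5 + 273) = 1/(-240 + 273) = 1/33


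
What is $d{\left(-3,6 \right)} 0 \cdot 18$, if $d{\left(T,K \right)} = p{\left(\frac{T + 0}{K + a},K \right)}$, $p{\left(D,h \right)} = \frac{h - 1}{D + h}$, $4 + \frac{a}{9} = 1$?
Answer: $0$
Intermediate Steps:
$a = -27$ ($a = -36 + 9 \cdot 1 = -36 + 9 = -27$)
$p{\left(D,h \right)} = \frac{-1 + h}{D + h}$
$d{\left(T,K \right)} = \frac{-1 + K}{K + \frac{T}{-27 + K}}$ ($d{\left(T,K \right)} = \frac{-1 + K}{\frac{T + 0}{K - 27} + K} = \frac{-1 + K}{\frac{T}{-27 + K} + K} = \frac{-1 + K}{K + \frac{T}{-27 + K}}$)
$d{\left(-3,6 \right)} 0 \cdot 18 = \frac{\left(-1 + 6\right) \left(-27 + 6\right)}{-3 + 6 \left(-27 + 6\right)} 0 \cdot 18 = \frac{1}{-3 + 6 \left(-21\right)} 5 \left(-21\right) 0 \cdot 18 = \frac{1}{-3 - 126} \cdot 5 \left(-21\right) 0 \cdot 18 = \frac{1}{-129} \cdot 5 \left(-21\right) 0 \cdot 18 = \left(- \frac{1}{129}\right) 5 \left(-21\right) 0 \cdot 18 = \frac{35}{43} \cdot 0 \cdot 18 = 0 \cdot 18 = 0$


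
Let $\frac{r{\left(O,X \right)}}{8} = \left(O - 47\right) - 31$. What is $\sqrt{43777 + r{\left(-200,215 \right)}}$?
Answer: $27 \sqrt{57} \approx 203.85$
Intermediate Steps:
$r{\left(O,X \right)} = -624 + 8 O$ ($r{\left(O,X \right)} = 8 \left(\left(O - 47\right) - 31\right) = 8 \left(\left(-47 + O\right) - 31\right) = 8 \left(-78 + O\right) = -624 + 8 O$)
$\sqrt{43777 + r{\left(-200,215 \right)}} = \sqrt{43777 + \left(-624 + 8 \left(-200\right)\right)} = \sqrt{43777 - 2224} = \sqrt{41553} = 27 \sqrt{57}$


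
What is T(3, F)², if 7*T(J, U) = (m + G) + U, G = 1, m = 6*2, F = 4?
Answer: 289/49 ≈ 5.8980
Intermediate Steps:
m = 12
T(J, U) = 13/7 + U/7 (T(J, U) = ((12 + 1) + U)/7 = (13 + U)/7 = 13/7 + U/7)
T(3, F)² = (13/7 + (⅐)*4)² = (13/7 + 4/7)² = (17/7)² = 289/49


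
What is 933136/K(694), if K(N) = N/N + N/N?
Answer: 466568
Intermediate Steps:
K(N) = 2 (K(N) = 1 + 1 = 2)
933136/K(694) = 933136/2 = 933136*(½) = 466568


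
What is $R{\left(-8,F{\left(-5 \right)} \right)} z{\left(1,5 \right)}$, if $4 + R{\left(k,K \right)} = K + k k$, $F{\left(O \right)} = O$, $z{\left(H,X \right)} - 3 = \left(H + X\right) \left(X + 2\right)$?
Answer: $2475$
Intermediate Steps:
$z{\left(H,X \right)} = 3 + \left(2 + X\right) \left(H + X\right)$ ($z{\left(H,X \right)} = 3 + \left(H + X\right) \left(X + 2\right) = 3 + \left(H + X\right) \left(2 + X\right) = 3 + \left(2 + X\right) \left(H + X\right)$)
$R{\left(k,K \right)} = -4 + K + k^{2}$ ($R{\left(k,K \right)} = -4 + \left(K + k k\right) = -4 + \left(K + k^{2}\right) = -4 + K + k^{2}$)
$R{\left(-8,F{\left(-5 \right)} \right)} z{\left(1,5 \right)} = \left(-4 - 5 + \left(-8\right)^{2}\right) \left(3 + 5^{2} + 2 \cdot 1 + 2 \cdot 5 + 1 \cdot 5\right) = \left(-4 - 5 + 64\right) \left(3 + 25 + 2 + 10 + 5\right) = 55 \cdot 45 = 2475$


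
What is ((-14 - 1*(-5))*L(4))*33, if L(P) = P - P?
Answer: 0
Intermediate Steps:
L(P) = 0
((-14 - 1*(-5))*L(4))*33 = ((-14 - 1*(-5))*0)*33 = ((-14 + 5)*0)*33 = -9*0*33 = 0*33 = 0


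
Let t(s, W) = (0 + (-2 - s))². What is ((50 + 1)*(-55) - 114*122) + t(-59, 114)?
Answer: -13464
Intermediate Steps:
t(s, W) = (-2 - s)²
((50 + 1)*(-55) - 114*122) + t(-59, 114) = ((50 + 1)*(-55) - 114*122) + (2 - 59)² = (51*(-55) - 13908) + (-57)² = (-2805 - 13908) + 3249 = -16713 + 3249 = -13464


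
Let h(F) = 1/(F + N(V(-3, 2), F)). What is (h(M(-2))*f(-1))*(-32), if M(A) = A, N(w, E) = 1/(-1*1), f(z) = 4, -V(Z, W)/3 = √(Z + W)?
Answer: 128/3 ≈ 42.667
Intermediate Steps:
V(Z, W) = -3*√(W + Z) (V(Z, W) = -3*√(Z + W) = -3*√(W + Z))
N(w, E) = -1 (N(w, E) = 1/(-1) = -1)
h(F) = 1/(-1 + F) (h(F) = 1/(F - 1) = 1/(-1 + F))
(h(M(-2))*f(-1))*(-32) = (4/(-1 - 2))*(-32) = (4/(-3))*(-32) = -⅓*4*(-32) = -4/3*(-32) = 128/3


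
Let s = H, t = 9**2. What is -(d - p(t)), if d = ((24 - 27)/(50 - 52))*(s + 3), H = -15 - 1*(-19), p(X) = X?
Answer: 141/2 ≈ 70.500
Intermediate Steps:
t = 81
H = 4 (H = -15 + 19 = 4)
s = 4
d = 21/2 (d = ((24 - 27)/(50 - 52))*(4 + 3) = -3/(-2)*7 = -3*(-1/2)*7 = (3/2)*7 = 21/2 ≈ 10.500)
-(d - p(t)) = -(21/2 - 1*81) = -(21/2 - 81) = -1*(-141/2) = 141/2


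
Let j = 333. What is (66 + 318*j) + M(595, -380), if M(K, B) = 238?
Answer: 106198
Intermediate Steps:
(66 + 318*j) + M(595, -380) = (66 + 318*333) + 238 = (66 + 105894) + 238 = 105960 + 238 = 106198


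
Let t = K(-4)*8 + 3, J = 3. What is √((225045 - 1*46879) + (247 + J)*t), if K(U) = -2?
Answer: 2*√43729 ≈ 418.23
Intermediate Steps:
t = -13 (t = -2*8 + 3 = -16 + 3 = -13)
√((225045 - 1*46879) + (247 + J)*t) = √((225045 - 1*46879) + (247 + 3)*(-13)) = √((225045 - 46879) + 250*(-13)) = √(178166 - 3250) = √174916 = 2*√43729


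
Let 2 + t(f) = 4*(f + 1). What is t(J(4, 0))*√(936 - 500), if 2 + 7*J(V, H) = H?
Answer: 12*√109/7 ≈ 17.898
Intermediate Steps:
J(V, H) = -2/7 + H/7
t(f) = 2 + 4*f (t(f) = -2 + 4*(f + 1) = -2 + 4*(1 + f) = -2 + (4 + 4*f) = 2 + 4*f)
t(J(4, 0))*√(936 - 500) = (2 + 4*(-2/7 + (⅐)*0))*√(936 - 500) = (2 + 4*(-2/7 + 0))*√436 = (2 + 4*(-2/7))*(2*√109) = (2 - 8/7)*(2*√109) = 6*(2*√109)/7 = 12*√109/7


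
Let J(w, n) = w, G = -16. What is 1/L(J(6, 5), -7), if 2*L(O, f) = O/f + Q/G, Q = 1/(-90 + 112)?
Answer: -4928/2119 ≈ -2.3256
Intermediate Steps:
Q = 1/22 ≈ 0.045455
L(O, f) = -1/704 + O/(2*f) (L(O, f) = (O/f + (1/22)/(-16))/2 = (O/f + (1/22)*(-1/16))/2 = (O/f - 1/352)/2 = (-1/352 + O/f)/2 = -1/704 + O/(2*f))
1/L(J(6, 5), -7) = 1/((1/704)*(-1*(-7) + 352*6)/(-7)) = 1/((1/704)*(-⅐)*(7 + 2112)) = 1/((1/704)*(-⅐)*2119) = 1/(-2119/4928) = -4928/2119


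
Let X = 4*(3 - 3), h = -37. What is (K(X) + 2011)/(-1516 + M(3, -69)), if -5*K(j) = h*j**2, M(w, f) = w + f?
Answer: -2011/1582 ≈ -1.2712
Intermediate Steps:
M(w, f) = f + w
X = 0 (X = 4*0 = 0)
K(j) = 37*j**2/5 (K(j) = -(-37)*j**2/5 = 37*j**2/5)
(K(X) + 2011)/(-1516 + M(3, -69)) = ((37/5)*0**2 + 2011)/(-1516 + (-69 + 3)) = ((37/5)*0 + 2011)/(-1516 - 66) = (0 + 2011)/(-1582) = 2011*(-1/1582) = -2011/1582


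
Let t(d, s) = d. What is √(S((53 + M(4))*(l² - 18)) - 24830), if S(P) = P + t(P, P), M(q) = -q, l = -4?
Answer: I*√25026 ≈ 158.2*I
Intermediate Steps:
S(P) = 2*P (S(P) = P + P = 2*P)
√(S((53 + M(4))*(l² - 18)) - 24830) = √(2*((53 - 1*4)*((-4)² - 18)) - 24830) = √(2*((53 - 4)*(16 - 18)) - 24830) = √(2*(49*(-2)) - 24830) = √(2*(-98) - 24830) = √(-196 - 24830) = √(-25026) = I*√25026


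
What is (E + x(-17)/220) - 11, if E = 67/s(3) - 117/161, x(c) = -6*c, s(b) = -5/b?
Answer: -911411/17710 ≈ -51.463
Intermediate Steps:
E = -32946/805 (E = 67/((-5/3)) - 117/161 = 67/((-5*1/3)) - 117*1/161 = 67/(-5/3) - 117/161 = 67*(-3/5) - 117/161 = -201/5 - 117/161 = -32946/805 ≈ -40.927)
(E + x(-17)/220) - 11 = (-32946/805 - 6*(-17)/220) - 11 = (-32946/805 + 102*(1/220)) - 11 = (-32946/805 + 51/110) - 11 = -716601/17710 - 11 = -911411/17710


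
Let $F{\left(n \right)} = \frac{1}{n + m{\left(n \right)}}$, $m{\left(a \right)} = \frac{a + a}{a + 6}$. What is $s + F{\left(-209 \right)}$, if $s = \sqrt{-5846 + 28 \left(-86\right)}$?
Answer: $- \frac{203}{42009} + i \sqrt{8254} \approx -0.0048323 + 90.852 i$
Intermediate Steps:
$m{\left(a \right)} = \frac{2 a}{6 + a}$
$F{\left(n \right)} = \frac{1}{n + \frac{2 n}{6 + n}}$
$s = i \sqrt{8254}$ ($s = \sqrt{-5846 - 2408} = \sqrt{-8254} = i \sqrt{8254} \approx 90.852 i$)
$s + F{\left(-209 \right)} = i \sqrt{8254} + \frac{6 - 209}{\left(-209\right) \left(8 - 209\right)} = i \sqrt{8254} - \frac{1}{209} \frac{1}{-201} \left(-203\right) = i \sqrt{8254} - \left(- \frac{1}{42009}\right) \left(-203\right) = i \sqrt{8254} - \frac{203}{42009} = - \frac{203}{42009} + i \sqrt{8254}$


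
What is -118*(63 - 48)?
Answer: -1770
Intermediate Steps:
-118*(63 - 48) = -118*15 = -1770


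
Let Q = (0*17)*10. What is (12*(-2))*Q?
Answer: 0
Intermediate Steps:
Q = 0 (Q = 0*10 = 0)
(12*(-2))*Q = (12*(-2))*0 = -24*0 = 0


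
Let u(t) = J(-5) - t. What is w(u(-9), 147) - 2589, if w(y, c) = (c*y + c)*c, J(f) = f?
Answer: 105456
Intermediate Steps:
u(t) = -5 - t
w(y, c) = c*(c + c*y) (w(y, c) = (c + c*y)*c = c*(c + c*y))
w(u(-9), 147) - 2589 = 147²*(1 + (-5 - 1*(-9))) - 2589 = 21609*(1 + (-5 + 9)) - 2589 = 21609*(1 + 4) - 2589 = 21609*5 - 2589 = 108045 - 2589 = 105456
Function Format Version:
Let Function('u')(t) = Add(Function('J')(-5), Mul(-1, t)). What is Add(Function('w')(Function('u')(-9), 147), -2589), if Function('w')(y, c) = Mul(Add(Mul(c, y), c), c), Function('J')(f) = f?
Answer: 105456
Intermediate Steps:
Function('u')(t) = Add(-5, Mul(-1, t))
Function('w')(y, c) = Mul(c, Add(c, Mul(c, y))) (Function('w')(y, c) = Mul(Add(c, Mul(c, y)), c) = Mul(c, Add(c, Mul(c, y))))
Add(Function('w')(Function('u')(-9), 147), -2589) = Add(Mul(Pow(147, 2), Add(1, Add(-5, Mul(-1, -9)))), -2589) = Add(Mul(21609, Add(1, Add(-5, 9))), -2589) = Add(Mul(21609, Add(1, 4)), -2589) = Add(Mul(21609, 5), -2589) = Add(108045, -2589) = 105456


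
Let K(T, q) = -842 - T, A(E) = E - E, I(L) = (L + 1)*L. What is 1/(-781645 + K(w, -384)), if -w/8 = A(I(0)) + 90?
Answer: -1/781767 ≈ -1.2792e-6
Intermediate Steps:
I(L) = L*(1 + L) (I(L) = (1 + L)*L = L*(1 + L))
A(E) = 0
w = -720 (w = -8*(0 + 90) = -8*90 = -720)
1/(-781645 + K(w, -384)) = 1/(-781645 + (-842 - 1*(-720))) = 1/(-781645 + (-842 + 720)) = 1/(-781645 - 122) = 1/(-781767) = -1/781767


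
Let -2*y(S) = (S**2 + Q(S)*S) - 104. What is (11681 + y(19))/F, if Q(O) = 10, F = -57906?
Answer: -22915/115812 ≈ -0.19786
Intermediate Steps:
y(S) = 52 - 5*S - S**2/2 (y(S) = -((S**2 + 10*S) - 104)/2 = -(-104 + S**2 + 10*S)/2 = 52 - 5*S - S**2/2)
(11681 + y(19))/F = (11681 + (52 - 5*19 - 1/2*19**2))/(-57906) = (11681 + (52 - 95 - 1/2*361))*(-1/57906) = (11681 + (52 - 95 - 361/2))*(-1/57906) = (11681 - 447/2)*(-1/57906) = (22915/2)*(-1/57906) = -22915/115812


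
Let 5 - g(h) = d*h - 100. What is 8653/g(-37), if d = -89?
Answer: -8653/3188 ≈ -2.7142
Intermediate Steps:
g(h) = 105 + 89*h (g(h) = 5 - (-89*h - 100) = 5 - (-100 - 89*h) = 5 + (100 + 89*h) = 105 + 89*h)
8653/g(-37) = 8653/(105 + 89*(-37)) = 8653/(105 - 3293) = 8653/(-3188) = 8653*(-1/3188) = -8653/3188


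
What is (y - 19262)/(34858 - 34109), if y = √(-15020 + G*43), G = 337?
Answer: -19262/749 + 23*I/749 ≈ -25.717 + 0.030708*I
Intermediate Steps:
y = 23*I (y = √(-15020 + 337*43) = √(-15020 + 14491) = √(-529) = 23*I ≈ 23.0*I)
(y - 19262)/(34858 - 34109) = (23*I - 19262)/(34858 - 34109) = (-19262 + 23*I)/749 = (-19262 + 23*I)*(1/749) = -19262/749 + 23*I/749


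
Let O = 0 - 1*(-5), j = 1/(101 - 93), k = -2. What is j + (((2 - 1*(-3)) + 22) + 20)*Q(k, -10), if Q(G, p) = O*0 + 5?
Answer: 1881/8 ≈ 235.13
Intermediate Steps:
j = ⅛ (j = 1/8 = ⅛ ≈ 0.12500)
O = 5 (O = 0 + 5 = 5)
Q(G, p) = 5 (Q(G, p) = 5*0 + 5 = 0 + 5 = 5)
j + (((2 - 1*(-3)) + 22) + 20)*Q(k, -10) = ⅛ + (((2 - 1*(-3)) + 22) + 20)*5 = ⅛ + (((2 + 3) + 22) + 20)*5 = ⅛ + ((5 + 22) + 20)*5 = ⅛ + (27 + 20)*5 = ⅛ + 47*5 = ⅛ + 235 = 1881/8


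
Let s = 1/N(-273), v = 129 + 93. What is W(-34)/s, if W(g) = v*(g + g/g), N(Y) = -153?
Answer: 1120878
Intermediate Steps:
v = 222
s = -1/153 (s = 1/(-153) = -1/153 ≈ -0.0065359)
W(g) = 222 + 222*g (W(g) = 222*(g + g/g) = 222*(g + 1) = 222*(1 + g) = 222 + 222*g)
W(-34)/s = (222 + 222*(-34))/(-1/153) = (222 - 7548)*(-153) = -7326*(-153) = 1120878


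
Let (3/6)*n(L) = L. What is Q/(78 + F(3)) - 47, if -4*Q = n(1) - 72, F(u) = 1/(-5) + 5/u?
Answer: -111523/2384 ≈ -46.780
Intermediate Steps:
F(u) = -⅕ + 5/u (F(u) = 1*(-⅕) + 5/u = -⅕ + 5/u)
n(L) = 2*L
Q = 35/2 (Q = -(2*1 - 72)/4 = -(2 - 72)/4 = -¼*(-70) = 35/2 ≈ 17.500)
Q/(78 + F(3)) - 47 = (35/2)/(78 + (⅕)*(25 - 1*3)/3) - 47 = (35/2)/(78 + (⅕)*(⅓)*(25 - 3)) - 47 = (35/2)/(78 + (⅕)*(⅓)*22) - 47 = (35/2)/(78 + 22/15) - 47 = (35/2)/(1192/15) - 47 = (15/1192)*(35/2) - 47 = 525/2384 - 47 = -111523/2384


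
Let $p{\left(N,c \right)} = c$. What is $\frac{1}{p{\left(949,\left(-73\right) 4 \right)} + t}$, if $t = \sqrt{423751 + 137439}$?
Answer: $\frac{146}{237963} + \frac{\sqrt{561190}}{475926} \approx 0.0021876$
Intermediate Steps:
$t = \sqrt{561190} \approx 749.13$
$\frac{1}{p{\left(949,\left(-73\right) 4 \right)} + t} = \frac{1}{\left(-73\right) 4 + \sqrt{561190}} = \frac{1}{-292 + \sqrt{561190}}$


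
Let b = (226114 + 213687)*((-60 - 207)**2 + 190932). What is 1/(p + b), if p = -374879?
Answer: 1/115324683142 ≈ 8.6712e-12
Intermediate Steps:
b = 115325058021 (b = 439801*((-267)**2 + 190932) = 439801*(71289 + 190932) = 439801*262221 = 115325058021)
1/(p + b) = 1/(-374879 + 115325058021) = 1/115324683142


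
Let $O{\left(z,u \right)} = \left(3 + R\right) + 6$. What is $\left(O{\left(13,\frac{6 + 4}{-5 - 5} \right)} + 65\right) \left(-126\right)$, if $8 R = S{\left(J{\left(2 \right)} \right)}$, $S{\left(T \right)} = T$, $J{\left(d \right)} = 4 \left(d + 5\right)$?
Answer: $-9765$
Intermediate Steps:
$J{\left(d \right)} = 20 + 4 d$ ($J{\left(d \right)} = 4 \left(5 + d\right) = 20 + 4 d$)
$R = \frac{7}{2}$ ($R = \frac{20 + 4 \cdot 2}{8} = \frac{20 + 8}{8} = \frac{1}{8} \cdot 28 = \frac{7}{2} \approx 3.5$)
$O{\left(z,u \right)} = \frac{25}{2}$ ($O{\left(z,u \right)} = \left(3 + \frac{7}{2}\right) + 6 = \frac{13}{2} + 6 = \frac{25}{2}$)
$\left(O{\left(13,\frac{6 + 4}{-5 - 5} \right)} + 65\right) \left(-126\right) = \left(\frac{25}{2} + 65\right) \left(-126\right) = \frac{155}{2} \left(-126\right) = -9765$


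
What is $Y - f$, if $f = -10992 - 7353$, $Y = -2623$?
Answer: $15722$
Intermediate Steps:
$f = -18345$ ($f = -10992 - 7353 = -18345$)
$Y - f = -2623 - -18345 = -2623 + 18345 = 15722$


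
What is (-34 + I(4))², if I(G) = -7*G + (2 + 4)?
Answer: 3136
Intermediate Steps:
I(G) = 6 - 7*G (I(G) = -7*G + 6 = 6 - 7*G)
(-34 + I(4))² = (-34 + (6 - 7*4))² = (-34 + (6 - 28))² = (-34 - 22)² = (-56)² = 3136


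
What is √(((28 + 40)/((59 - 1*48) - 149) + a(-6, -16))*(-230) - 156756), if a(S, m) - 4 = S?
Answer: 2*I*√351411/3 ≈ 395.2*I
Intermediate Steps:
a(S, m) = 4 + S
√(((28 + 40)/((59 - 1*48) - 149) + a(-6, -16))*(-230) - 156756) = √(((28 + 40)/((59 - 1*48) - 149) + (4 - 6))*(-230) - 156756) = √((68/((59 - 48) - 149) - 2)*(-230) - 156756) = √((68/(11 - 149) - 2)*(-230) - 156756) = √((68/(-138) - 2)*(-230) - 156756) = √((68*(-1/138) - 2)*(-230) - 156756) = √((-34/69 - 2)*(-230) - 156756) = √(-172/69*(-230) - 156756) = √(1720/3 - 156756) = √(-468548/3) = 2*I*√351411/3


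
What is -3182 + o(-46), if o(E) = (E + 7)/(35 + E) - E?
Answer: -34457/11 ≈ -3132.5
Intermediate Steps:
o(E) = -E + (7 + E)/(35 + E) (o(E) = (7 + E)/(35 + E) - E = -E + (7 + E)/(35 + E))
-3182 + o(-46) = -3182 + (7 - 1*(-46)² - 34*(-46))/(35 - 46) = -3182 + (7 - 1*2116 + 1564)/(-11) = -3182 - (7 - 2116 + 1564)/11 = -3182 - 1/11*(-545) = -3182 + 545/11 = -34457/11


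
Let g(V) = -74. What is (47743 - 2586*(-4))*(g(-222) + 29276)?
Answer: 1696256574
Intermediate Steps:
(47743 - 2586*(-4))*(g(-222) + 29276) = (47743 - 2586*(-4))*(-74 + 29276) = (47743 + 10344)*29202 = 58087*29202 = 1696256574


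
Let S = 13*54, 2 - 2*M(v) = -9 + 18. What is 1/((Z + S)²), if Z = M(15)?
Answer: 4/1951609 ≈ 2.0496e-6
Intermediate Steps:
M(v) = -7/2 (M(v) = 1 - (-9 + 18)/2 = 1 - ½*9 = 1 - 9/2 = -7/2)
Z = -7/2 ≈ -3.5000
S = 702
1/((Z + S)²) = 1/((-7/2 + 702)²) = 1/((1397/2)²) = 1/(1951609/4) = 4/1951609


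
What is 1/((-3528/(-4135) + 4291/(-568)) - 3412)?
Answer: -2348680/8029435541 ≈ -0.00029251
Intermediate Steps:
1/((-3528/(-4135) + 4291/(-568)) - 3412) = 1/((-3528*(-1/4135) + 4291*(-1/568)) - 3412) = 1/((3528/4135 - 4291/568) - 3412) = 1/(-15739381/2348680 - 3412) = 1/(-8029435541/2348680) = -2348680/8029435541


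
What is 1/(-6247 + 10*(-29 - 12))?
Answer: -1/6657 ≈ -0.00015022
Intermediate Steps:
1/(-6247 + 10*(-29 - 12)) = 1/(-6247 + 10*(-41)) = 1/(-6247 - 410) = 1/(-6657) = -1/6657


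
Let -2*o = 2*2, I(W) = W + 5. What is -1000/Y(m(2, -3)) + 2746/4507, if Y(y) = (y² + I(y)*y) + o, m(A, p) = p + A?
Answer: 904146/4507 ≈ 200.61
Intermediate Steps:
I(W) = 5 + W
o = -2 ≈ -2.0000
m(A, p) = A + p
Y(y) = -2 + y² + y*(5 + y) (Y(y) = (y² + (5 + y)*y) - 2 = (y² + y*(5 + y)) - 2 = -2 + y² + y*(5 + y))
-1000/Y(m(2, -3)) + 2746/4507 = -1000/(-2 + (2 - 3)² + (2 - 3)*(5 + (2 - 3))) + 2746/4507 = -1000/(-2 + (-1)² - (5 - 1)) + 2746*(1/4507) = -1000/(-2 + 1 - 1*4) + 2746/4507 = -1000/(-2 + 1 - 4) + 2746/4507 = -1000/(-5) + 2746/4507 = -1000*(-⅕) + 2746/4507 = 200 + 2746/4507 = 904146/4507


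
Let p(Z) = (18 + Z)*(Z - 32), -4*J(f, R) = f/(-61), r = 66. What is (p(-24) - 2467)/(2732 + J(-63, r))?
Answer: -519964/666545 ≈ -0.78009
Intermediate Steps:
J(f, R) = f/244 (J(f, R) = -f/(4*(-61)) = -f*(-1)/(4*61) = -(-1)*f/244 = f/244)
p(Z) = (-32 + Z)*(18 + Z) (p(Z) = (18 + Z)*(-32 + Z) = (-32 + Z)*(18 + Z))
(p(-24) - 2467)/(2732 + J(-63, r)) = ((-576 + (-24)² - 14*(-24)) - 2467)/(2732 + (1/244)*(-63)) = ((-576 + 576 + 336) - 2467)/(2732 - 63/244) = (336 - 2467)/(666545/244) = -2131*244/666545 = -519964/666545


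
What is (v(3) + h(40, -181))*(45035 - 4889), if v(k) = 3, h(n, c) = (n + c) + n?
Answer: -3934308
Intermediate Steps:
h(n, c) = c + 2*n (h(n, c) = (c + n) + n = c + 2*n)
(v(3) + h(40, -181))*(45035 - 4889) = (3 + (-181 + 2*40))*(45035 - 4889) = (3 + (-181 + 80))*40146 = (3 - 101)*40146 = -98*40146 = -3934308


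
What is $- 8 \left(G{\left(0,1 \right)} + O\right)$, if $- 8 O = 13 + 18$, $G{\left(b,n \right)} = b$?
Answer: $31$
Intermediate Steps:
$O = - \frac{31}{8}$ ($O = - \frac{13 + 18}{8} = \left(- \frac{1}{8}\right) 31 = - \frac{31}{8} \approx -3.875$)
$- 8 \left(G{\left(0,1 \right)} + O\right) = - 8 \left(0 - \frac{31}{8}\right) = \left(-8\right) \left(- \frac{31}{8}\right) = 31$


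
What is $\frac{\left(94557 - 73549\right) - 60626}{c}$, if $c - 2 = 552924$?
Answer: $- \frac{19809}{276463} \approx -0.071652$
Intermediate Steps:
$c = 552926$ ($c = 2 + 552924 = 552926$)
$\frac{\left(94557 - 73549\right) - 60626}{c} = \frac{\left(94557 - 73549\right) - 60626}{552926} = \left(21008 - 60626\right) \frac{1}{552926} = \left(-39618\right) \frac{1}{552926} = - \frac{19809}{276463}$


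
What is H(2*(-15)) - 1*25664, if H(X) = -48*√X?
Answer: -25664 - 48*I*√30 ≈ -25664.0 - 262.91*I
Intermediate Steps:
H(2*(-15)) - 1*25664 = -48*I*√30 - 1*25664 = -48*I*√30 - 25664 = -25664 - 48*I*√30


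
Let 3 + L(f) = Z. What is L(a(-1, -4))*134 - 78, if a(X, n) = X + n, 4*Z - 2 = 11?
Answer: -89/2 ≈ -44.500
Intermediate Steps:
Z = 13/4 (Z = 1/2 + (1/4)*11 = 1/2 + 11/4 = 13/4 ≈ 3.2500)
L(f) = 1/4 (L(f) = -3 + 13/4 = 1/4)
L(a(-1, -4))*134 - 78 = (1/4)*134 - 78 = 67/2 - 78 = -89/2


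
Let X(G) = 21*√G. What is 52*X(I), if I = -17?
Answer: 1092*I*√17 ≈ 4502.4*I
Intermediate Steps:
52*X(I) = 52*(21*√(-17)) = 52*(21*(I*√17)) = 52*(21*I*√17) = 1092*I*√17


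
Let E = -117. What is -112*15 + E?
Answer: -1797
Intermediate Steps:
-112*15 + E = -112*15 - 117 = -1680 - 117 = -1797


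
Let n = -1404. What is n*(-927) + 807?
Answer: 1302315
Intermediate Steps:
n*(-927) + 807 = -1404*(-927) + 807 = 1301508 + 807 = 1302315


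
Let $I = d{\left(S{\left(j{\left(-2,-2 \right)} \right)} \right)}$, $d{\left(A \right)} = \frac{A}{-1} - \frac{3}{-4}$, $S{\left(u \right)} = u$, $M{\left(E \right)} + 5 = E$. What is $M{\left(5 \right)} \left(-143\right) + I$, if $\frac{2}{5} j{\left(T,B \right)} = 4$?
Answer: $- \frac{37}{4} \approx -9.25$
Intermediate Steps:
$j{\left(T,B \right)} = 10$ ($j{\left(T,B \right)} = \frac{5}{2} \cdot 4 = 10$)
$M{\left(E \right)} = -5 + E$
$d{\left(A \right)} = \frac{3}{4} - A$ ($d{\left(A \right)} = A \left(-1\right) - - \frac{3}{4} = - A + \frac{3}{4} = \frac{3}{4} - A$)
$I = - \frac{37}{4}$ ($I = \frac{3}{4} - 10 = - \frac{37}{4} \approx -9.25$)
$M{\left(5 \right)} \left(-143\right) + I = \left(-5 + 5\right) \left(-143\right) - \frac{37}{4} = 0 \left(-143\right) - \frac{37}{4} = 0 - \frac{37}{4} = - \frac{37}{4}$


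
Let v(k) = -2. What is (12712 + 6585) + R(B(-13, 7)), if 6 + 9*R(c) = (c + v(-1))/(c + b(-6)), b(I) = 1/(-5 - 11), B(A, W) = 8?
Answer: 2450645/127 ≈ 19296.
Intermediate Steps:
b(I) = -1/16 (b(I) = 1/(-16) = -1/16)
R(c) = -2/3 + (-2 + c)/(9*(-1/16 + c)) (R(c) = -2/3 + ((c - 2)/(c - 1/16))/9 = -2/3 + ((-2 + c)/(-1/16 + c))/9 = -2/3 + (-2 + c)/(9*(-1/16 + c)))
(12712 + 6585) + R(B(-13, 7)) = (12712 + 6585) + 2*(-13 - 40*8)/(9*(-1 + 16*8)) = 19297 + 2*(-13 - 320)/(9*(-1 + 128)) = 19297 + (2/9)*(-333)/127 = 19297 + (2/9)*(1/127)*(-333) = 19297 - 74/127 = 2450645/127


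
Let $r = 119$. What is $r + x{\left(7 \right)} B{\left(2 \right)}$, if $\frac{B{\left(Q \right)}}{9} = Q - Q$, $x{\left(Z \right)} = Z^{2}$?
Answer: $119$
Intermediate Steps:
$B{\left(Q \right)} = 0$ ($B{\left(Q \right)} = 9 \left(Q - Q\right) = 9 \cdot 0 = 0$)
$r + x{\left(7 \right)} B{\left(2 \right)} = 119 + 7^{2} \cdot 0 = 119 + 49 \cdot 0 = 119 + 0 = 119$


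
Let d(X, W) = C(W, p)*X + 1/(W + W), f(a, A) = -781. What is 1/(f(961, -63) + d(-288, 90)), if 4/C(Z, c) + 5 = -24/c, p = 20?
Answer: -5580/3321149 ≈ -0.0016801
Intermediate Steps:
C(Z, c) = 4/(-5 - 24/c)
d(X, W) = 1/(2*W) - 20*X/31 (d(X, W) = (-4*20/(24 + 5*20))*X + 1/(W + W) = (-4*20/(24 + 100))*X + 1/(2*W) = (-4*20/124)*X + 1/(2*W) = (-4*20*1/124)*X + 1/(2*W) = -20*X/31 + 1/(2*W) = 1/(2*W) - 20*X/31)
1/(f(961, -63) + d(-288, 90)) = 1/(-781 + (1/62)*(31 - 40*90*(-288))/90) = 1/(-781 + (1/62)*(1/90)*(31 + 1036800)) = 1/(-781 + (1/62)*(1/90)*1036831) = 1/(-781 + 1036831/5580) = 1/(-3321149/5580) = -5580/3321149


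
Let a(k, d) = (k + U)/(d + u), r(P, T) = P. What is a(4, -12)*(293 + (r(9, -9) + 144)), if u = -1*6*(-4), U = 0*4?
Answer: 446/3 ≈ 148.67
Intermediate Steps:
U = 0
u = 24 (u = -6*(-4) = 24)
a(k, d) = k/(24 + d) (a(k, d) = (k + 0)/(d + 24) = k/(24 + d))
a(4, -12)*(293 + (r(9, -9) + 144)) = (4/(24 - 12))*(293 + (9 + 144)) = (4/12)*(293 + 153) = (4*(1/12))*446 = (⅓)*446 = 446/3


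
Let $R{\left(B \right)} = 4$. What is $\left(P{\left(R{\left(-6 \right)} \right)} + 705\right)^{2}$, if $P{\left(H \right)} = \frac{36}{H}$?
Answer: $509796$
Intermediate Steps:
$\left(P{\left(R{\left(-6 \right)} \right)} + 705\right)^{2} = \left(\frac{36}{4} + 705\right)^{2} = \left(36 \cdot \frac{1}{4} + 705\right)^{2} = \left(9 + 705\right)^{2} = 714^{2} = 509796$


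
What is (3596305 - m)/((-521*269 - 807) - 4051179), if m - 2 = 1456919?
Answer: -2139384/4192135 ≈ -0.51033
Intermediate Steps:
m = 1456921 (m = 2 + 1456919 = 1456921)
(3596305 - m)/((-521*269 - 807) - 4051179) = (3596305 - 1*1456921)/((-521*269 - 807) - 4051179) = (3596305 - 1456921)/((-140149 - 807) - 4051179) = 2139384/(-140956 - 4051179) = 2139384/(-4192135) = 2139384*(-1/4192135) = -2139384/4192135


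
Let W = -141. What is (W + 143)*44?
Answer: 88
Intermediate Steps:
(W + 143)*44 = (-141 + 143)*44 = 2*44 = 88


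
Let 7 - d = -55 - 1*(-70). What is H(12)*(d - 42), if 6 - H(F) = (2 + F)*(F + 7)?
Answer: 13000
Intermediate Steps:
d = -8 (d = 7 - (-55 - 1*(-70)) = 7 - (-55 + 70) = 7 - 1*15 = 7 - 15 = -8)
H(F) = 6 - (2 + F)*(7 + F) (H(F) = 6 - (2 + F)*(F + 7) = 6 - (2 + F)*(7 + F))
H(12)*(d - 42) = (-8 - 1*12² - 9*12)*(-8 - 42) = (-8 - 1*144 - 108)*(-50) = (-8 - 144 - 108)*(-50) = -260*(-50) = 13000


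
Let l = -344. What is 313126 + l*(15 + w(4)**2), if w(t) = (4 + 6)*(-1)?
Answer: 273566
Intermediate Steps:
w(t) = -10 (w(t) = 10*(-1) = -10)
313126 + l*(15 + w(4)**2) = 313126 - 344*(15 + (-10)**2) = 313126 - 344*(15 + 100) = 313126 - 344*115 = 313126 - 39560 = 273566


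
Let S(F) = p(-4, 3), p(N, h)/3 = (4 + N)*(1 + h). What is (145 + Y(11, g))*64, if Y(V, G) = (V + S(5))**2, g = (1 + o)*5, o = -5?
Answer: 17024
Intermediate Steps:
p(N, h) = 3*(1 + h)*(4 + N) (p(N, h) = 3*((4 + N)*(1 + h)) = 3*((1 + h)*(4 + N)) = 3*(1 + h)*(4 + N))
S(F) = 0 (S(F) = 12 + 3*(-4) + 12*3 + 3*(-4)*3 = 12 - 12 + 36 - 36 = 0)
g = -20 (g = (1 - 5)*5 = -4*5 = -20)
Y(V, G) = V**2 (Y(V, G) = (V + 0)**2 = V**2)
(145 + Y(11, g))*64 = (145 + 11**2)*64 = (145 + 121)*64 = 266*64 = 17024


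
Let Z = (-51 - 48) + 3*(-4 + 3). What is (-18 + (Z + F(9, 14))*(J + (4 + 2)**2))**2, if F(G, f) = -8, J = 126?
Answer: 318194244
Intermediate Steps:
Z = -102 (Z = -99 + 3*(-1) = -99 - 3 = -102)
(-18 + (Z + F(9, 14))*(J + (4 + 2)**2))**2 = (-18 + (-102 - 8)*(126 + (4 + 2)**2))**2 = (-18 - 110*(126 + 6**2))**2 = (-18 - 110*(126 + 36))**2 = (-18 - 110*162)**2 = (-18 - 17820)**2 = (-17838)**2 = 318194244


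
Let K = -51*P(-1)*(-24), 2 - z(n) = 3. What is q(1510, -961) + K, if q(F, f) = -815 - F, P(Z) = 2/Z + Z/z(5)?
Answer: -3549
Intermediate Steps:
z(n) = -1 (z(n) = 2 - 1*3 = 2 - 3 = -1)
P(Z) = -Z + 2/Z (P(Z) = 2/Z + Z/(-1) = 2/Z + Z*(-1) = 2/Z - Z = -Z + 2/Z)
K = -1224 (K = -51*(-1*(-1) + 2/(-1))*(-24) = -51*(1 + 2*(-1))*(-24) = -51*(1 - 2)*(-24) = -51*(-1)*(-24) = 51*(-24) = -1224)
q(1510, -961) + K = (-815 - 1*1510) - 1224 = (-815 - 1510) - 1224 = -2325 - 1224 = -3549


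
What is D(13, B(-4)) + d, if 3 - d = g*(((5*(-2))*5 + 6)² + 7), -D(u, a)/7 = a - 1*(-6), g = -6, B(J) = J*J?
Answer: 11507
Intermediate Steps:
B(J) = J²
D(u, a) = -42 - 7*a (D(u, a) = -7*(a - 1*(-6)) = -7*(a + 6) = -7*(6 + a) = -42 - 7*a)
d = 11661 (d = 3 - (-6)*(((5*(-2))*5 + 6)² + 7) = 3 - (-6)*((-10*5 + 6)² + 7) = 3 - (-6)*((-50 + 6)² + 7) = 3 - (-6)*((-44)² + 7) = 3 - (-6)*(1936 + 7) = 3 - (-6)*1943 = 3 - 1*(-11658) = 3 + 11658 = 11661)
D(13, B(-4)) + d = (-42 - 7*(-4)²) + 11661 = (-42 - 7*16) + 11661 = (-42 - 112) + 11661 = -154 + 11661 = 11507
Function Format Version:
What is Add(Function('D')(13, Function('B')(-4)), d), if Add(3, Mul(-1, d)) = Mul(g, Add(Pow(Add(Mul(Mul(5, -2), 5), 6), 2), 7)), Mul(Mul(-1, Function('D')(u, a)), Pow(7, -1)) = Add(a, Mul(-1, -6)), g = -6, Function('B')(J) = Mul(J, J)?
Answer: 11507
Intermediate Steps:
Function('B')(J) = Pow(J, 2)
Function('D')(u, a) = Add(-42, Mul(-7, a)) (Function('D')(u, a) = Mul(-7, Add(a, Mul(-1, -6))) = Mul(-7, Add(a, 6)) = Mul(-7, Add(6, a)) = Add(-42, Mul(-7, a)))
d = 11661 (d = Add(3, Mul(-1, Mul(-6, Add(Pow(Add(Mul(Mul(5, -2), 5), 6), 2), 7)))) = Add(3, Mul(-1, Mul(-6, Add(Pow(Add(Mul(-10, 5), 6), 2), 7)))) = Add(3, Mul(-1, Mul(-6, Add(Pow(Add(-50, 6), 2), 7)))) = Add(3, Mul(-1, Mul(-6, Add(Pow(-44, 2), 7)))) = Add(3, Mul(-1, Mul(-6, Add(1936, 7)))) = Add(3, Mul(-1, Mul(-6, 1943))) = Add(3, Mul(-1, -11658)) = Add(3, 11658) = 11661)
Add(Function('D')(13, Function('B')(-4)), d) = Add(Add(-42, Mul(-7, Pow(-4, 2))), 11661) = Add(Add(-42, Mul(-7, 16)), 11661) = Add(Add(-42, -112), 11661) = Add(-154, 11661) = 11507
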